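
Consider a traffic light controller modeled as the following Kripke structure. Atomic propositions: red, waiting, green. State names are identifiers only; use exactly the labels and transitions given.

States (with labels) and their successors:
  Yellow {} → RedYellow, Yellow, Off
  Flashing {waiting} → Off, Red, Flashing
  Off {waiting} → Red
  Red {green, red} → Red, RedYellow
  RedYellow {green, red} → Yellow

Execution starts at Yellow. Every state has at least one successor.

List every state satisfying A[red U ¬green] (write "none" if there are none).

States satisfying red: {Red, RedYellow}.
States satisfying ¬green: {Yellow, Flashing, Off}.
States satisfying A[red U ¬green]: {Yellow, Flashing, Off, RedYellow}.

{Yellow, Flashing, Off, RedYellow}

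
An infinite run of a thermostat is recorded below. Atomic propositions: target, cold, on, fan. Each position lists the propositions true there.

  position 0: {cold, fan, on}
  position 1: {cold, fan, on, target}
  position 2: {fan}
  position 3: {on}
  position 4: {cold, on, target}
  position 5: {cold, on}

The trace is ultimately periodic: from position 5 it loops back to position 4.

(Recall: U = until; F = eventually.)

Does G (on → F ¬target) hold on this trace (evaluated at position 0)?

on → F ¬target holds at every position 0..5, and those are all positions ever visited, so G (on → F ¬target) holds.
Positions where on holds: 0, 1, 3, 4, 5.
Check F ¬target at each: 0→ok, 1→ok, 3→ok, 4→ok, 5→ok.

Holds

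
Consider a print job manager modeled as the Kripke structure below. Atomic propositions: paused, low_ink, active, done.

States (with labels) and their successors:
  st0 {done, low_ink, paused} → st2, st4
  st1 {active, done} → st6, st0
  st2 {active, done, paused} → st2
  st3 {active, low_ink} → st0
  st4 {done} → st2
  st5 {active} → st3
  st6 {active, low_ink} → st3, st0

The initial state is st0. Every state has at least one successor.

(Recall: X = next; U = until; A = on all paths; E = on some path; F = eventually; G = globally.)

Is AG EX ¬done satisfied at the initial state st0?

Does not hold

States satisfying EX ¬done: {st1, st5, st6}.
States satisfying AG EX ¬done: ∅.
st0 is reachable from st0 and violates EX ¬done, so AG fails at st0.
st0 ∉ Sat(AG EX ¬done).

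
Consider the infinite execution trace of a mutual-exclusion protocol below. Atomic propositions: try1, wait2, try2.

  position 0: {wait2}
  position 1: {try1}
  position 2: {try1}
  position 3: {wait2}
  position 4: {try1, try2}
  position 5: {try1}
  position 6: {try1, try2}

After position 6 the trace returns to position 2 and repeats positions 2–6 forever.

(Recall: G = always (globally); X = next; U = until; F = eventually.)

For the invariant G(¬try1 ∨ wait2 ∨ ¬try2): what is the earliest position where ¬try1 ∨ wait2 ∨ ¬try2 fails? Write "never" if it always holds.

Check ¬try1 ∨ wait2 ∨ ¬try2 at each position in order: 0 ✓, 1 ✓, 2 ✓, 3 ✓.
At position 4 the labels are {try1, try2}, so ¬try1 ∨ wait2 ∨ ¬try2 is false there. This is the first violation.

4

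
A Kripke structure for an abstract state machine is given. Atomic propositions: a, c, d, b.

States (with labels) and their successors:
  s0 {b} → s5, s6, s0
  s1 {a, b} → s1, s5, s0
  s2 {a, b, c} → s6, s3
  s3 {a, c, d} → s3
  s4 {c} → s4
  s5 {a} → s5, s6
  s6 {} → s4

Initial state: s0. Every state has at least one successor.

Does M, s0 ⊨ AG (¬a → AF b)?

States satisfying ¬a → AF b: {s0, s1, s2, s3, s5}.
States satisfying AG (¬a → AF b): {s3}.
s4 is reachable from s0 and violates ¬a → AF b, so AG fails at s0.
s0 ∉ Sat(AG (¬a → AF b)).

Violated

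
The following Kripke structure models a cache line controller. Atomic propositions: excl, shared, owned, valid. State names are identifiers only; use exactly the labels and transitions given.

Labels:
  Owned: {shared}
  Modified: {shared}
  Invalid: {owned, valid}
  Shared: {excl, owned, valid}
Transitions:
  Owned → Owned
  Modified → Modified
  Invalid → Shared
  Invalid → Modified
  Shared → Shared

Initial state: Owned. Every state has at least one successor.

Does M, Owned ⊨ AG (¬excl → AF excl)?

Does not hold

States satisfying ¬excl → AF excl: {Shared}.
States satisfying AG (¬excl → AF excl): {Shared}.
Owned is reachable from Owned and violates ¬excl → AF excl, so AG fails at Owned.
Owned ∉ Sat(AG (¬excl → AF excl)).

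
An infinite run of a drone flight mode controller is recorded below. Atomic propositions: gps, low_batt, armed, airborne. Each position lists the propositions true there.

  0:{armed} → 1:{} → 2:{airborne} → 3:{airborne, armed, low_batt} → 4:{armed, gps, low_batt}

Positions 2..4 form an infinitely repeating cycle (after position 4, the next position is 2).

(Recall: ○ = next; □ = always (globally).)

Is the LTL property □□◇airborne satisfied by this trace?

□◇airborne holds at every position 0..4, and those are all positions ever visited, so □□◇airborne holds.

Satisfied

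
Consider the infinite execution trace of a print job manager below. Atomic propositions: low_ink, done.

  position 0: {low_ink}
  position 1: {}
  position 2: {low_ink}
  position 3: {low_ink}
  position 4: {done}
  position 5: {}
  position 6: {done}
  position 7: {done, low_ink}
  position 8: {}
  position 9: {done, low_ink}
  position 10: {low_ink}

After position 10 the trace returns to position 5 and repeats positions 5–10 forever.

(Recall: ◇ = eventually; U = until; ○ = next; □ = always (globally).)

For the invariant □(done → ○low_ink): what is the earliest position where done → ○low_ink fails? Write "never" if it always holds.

Check done → ○low_ink at each position in order: 0 ✓, 1 ✓, 2 ✓, 3 ✓.
At position 4 the labels are {done} and the next position 5 has {}, so done → ○low_ink is false there. This is the first violation.

4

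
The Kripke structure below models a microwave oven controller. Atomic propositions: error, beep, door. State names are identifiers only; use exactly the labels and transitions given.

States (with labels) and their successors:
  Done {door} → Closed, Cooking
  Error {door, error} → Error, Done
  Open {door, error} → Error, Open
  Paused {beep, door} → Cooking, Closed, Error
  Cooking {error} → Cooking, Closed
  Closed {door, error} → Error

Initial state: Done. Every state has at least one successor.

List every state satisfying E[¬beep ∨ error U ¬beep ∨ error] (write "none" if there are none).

{Done, Error, Open, Cooking, Closed}

States satisfying ¬beep ∨ error: {Done, Error, Open, Cooking, Closed}.
States satisfying E[¬beep ∨ error U ¬beep ∨ error]: {Done, Error, Open, Cooking, Closed}.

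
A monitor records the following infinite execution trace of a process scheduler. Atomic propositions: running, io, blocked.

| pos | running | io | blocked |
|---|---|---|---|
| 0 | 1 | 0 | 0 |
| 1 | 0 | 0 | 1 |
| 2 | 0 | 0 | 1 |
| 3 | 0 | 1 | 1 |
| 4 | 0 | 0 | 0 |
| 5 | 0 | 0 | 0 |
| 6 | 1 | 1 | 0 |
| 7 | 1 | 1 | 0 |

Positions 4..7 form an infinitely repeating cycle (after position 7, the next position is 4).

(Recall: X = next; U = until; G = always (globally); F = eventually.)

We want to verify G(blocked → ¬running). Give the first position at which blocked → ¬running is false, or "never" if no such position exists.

blocked → ¬running holds at every position 0..7, and those are all the positions the trace ever visits, so the invariant G(blocked → ¬running) is never violated.

never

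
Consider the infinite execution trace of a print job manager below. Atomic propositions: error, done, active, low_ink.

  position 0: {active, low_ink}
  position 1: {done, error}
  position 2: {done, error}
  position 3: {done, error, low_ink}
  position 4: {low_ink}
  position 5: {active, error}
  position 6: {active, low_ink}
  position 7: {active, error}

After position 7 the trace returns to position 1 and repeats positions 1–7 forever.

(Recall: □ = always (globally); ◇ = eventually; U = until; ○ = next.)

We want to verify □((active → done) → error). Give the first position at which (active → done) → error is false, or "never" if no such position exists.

4

Check (active → done) → error at each position in order: 0 ✓, 1 ✓, 2 ✓, 3 ✓.
At position 4 the labels are {low_ink}, so (active → done) → error is false there. This is the first violation.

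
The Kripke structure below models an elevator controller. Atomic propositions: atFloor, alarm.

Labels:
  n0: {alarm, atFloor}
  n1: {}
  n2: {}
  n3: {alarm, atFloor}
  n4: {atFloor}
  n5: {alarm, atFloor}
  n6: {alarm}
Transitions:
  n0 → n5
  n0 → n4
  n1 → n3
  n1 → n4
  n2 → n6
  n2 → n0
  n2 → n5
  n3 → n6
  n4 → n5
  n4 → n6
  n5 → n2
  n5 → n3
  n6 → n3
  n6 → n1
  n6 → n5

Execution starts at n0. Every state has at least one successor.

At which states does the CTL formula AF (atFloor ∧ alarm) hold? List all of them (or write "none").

States satisfying atFloor ∧ alarm: {n0, n3, n5}.
States satisfying AF (atFloor ∧ alarm): {n0, n3, n5}.

{n0, n3, n5}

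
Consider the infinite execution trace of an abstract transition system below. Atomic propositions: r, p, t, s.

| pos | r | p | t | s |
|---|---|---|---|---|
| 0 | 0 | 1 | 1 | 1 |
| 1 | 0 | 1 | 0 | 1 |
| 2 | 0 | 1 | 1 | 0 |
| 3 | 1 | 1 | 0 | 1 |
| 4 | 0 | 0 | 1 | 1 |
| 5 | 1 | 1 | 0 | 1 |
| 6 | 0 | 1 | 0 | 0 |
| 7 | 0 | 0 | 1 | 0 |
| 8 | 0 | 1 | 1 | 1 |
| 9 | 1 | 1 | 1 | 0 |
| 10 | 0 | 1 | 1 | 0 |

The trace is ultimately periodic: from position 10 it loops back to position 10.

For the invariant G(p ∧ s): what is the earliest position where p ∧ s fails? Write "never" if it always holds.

2

Check p ∧ s at each position in order: 0 ✓, 1 ✓.
At position 2 the labels are {p, t}, so p ∧ s is false there. This is the first violation.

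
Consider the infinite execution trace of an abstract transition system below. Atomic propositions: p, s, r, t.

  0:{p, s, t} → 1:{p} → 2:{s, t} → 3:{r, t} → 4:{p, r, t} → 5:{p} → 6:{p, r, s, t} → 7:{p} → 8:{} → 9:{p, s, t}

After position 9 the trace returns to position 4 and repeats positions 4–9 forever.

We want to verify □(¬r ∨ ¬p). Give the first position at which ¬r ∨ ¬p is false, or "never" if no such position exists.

Check ¬r ∨ ¬p at each position in order: 0 ✓, 1 ✓, 2 ✓, 3 ✓.
At position 4 the labels are {p, r, t}, so ¬r ∨ ¬p is false there. This is the first violation.

4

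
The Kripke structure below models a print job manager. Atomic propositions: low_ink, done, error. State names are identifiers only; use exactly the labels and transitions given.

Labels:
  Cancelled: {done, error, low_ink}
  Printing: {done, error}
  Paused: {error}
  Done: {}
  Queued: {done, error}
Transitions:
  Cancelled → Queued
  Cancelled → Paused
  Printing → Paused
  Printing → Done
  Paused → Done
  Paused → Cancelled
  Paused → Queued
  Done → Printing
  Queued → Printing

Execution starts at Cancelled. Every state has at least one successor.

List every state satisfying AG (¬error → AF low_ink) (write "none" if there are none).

States satisfying ¬error → AF low_ink: {Cancelled, Printing, Paused, Queued}.
States satisfying AG (¬error → AF low_ink): ∅.

none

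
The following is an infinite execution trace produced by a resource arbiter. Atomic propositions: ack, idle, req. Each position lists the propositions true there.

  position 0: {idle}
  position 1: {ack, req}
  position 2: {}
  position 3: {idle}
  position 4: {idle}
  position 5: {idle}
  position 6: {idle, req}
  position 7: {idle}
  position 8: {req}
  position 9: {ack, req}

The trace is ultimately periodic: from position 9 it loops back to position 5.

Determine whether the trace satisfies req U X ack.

Yes

Walking from position 0: X ack first holds at position 0, and req holds at every earlier position along the way, so req U X ack holds.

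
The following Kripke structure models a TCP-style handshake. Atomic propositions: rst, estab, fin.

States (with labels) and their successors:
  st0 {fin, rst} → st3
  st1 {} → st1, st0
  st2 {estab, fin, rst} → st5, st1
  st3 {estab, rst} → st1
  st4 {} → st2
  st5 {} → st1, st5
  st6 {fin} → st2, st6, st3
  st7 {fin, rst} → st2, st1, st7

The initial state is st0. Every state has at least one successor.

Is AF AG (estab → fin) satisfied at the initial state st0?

Does not hold

States satisfying AG (estab → fin): ∅.
States satisfying AF AG (estab → fin): ∅.
There is a path from st0 along which AG (estab → fin) never holds.
st0 ∉ Sat(AF AG (estab → fin)).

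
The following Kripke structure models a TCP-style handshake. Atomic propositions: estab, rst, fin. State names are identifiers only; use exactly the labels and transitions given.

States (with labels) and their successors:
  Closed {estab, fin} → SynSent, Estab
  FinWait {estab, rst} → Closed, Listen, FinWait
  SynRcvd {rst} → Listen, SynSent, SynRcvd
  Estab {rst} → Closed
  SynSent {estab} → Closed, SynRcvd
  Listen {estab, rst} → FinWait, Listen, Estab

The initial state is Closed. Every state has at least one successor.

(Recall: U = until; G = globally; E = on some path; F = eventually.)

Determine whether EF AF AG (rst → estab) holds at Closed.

Does not hold

States satisfying AF AG (rst → estab): ∅.
States satisfying EF AF AG (rst → estab): ∅.
No suitable path/successor from Closed witnesses the formula.
Closed ∉ Sat(EF AF AG (rst → estab)).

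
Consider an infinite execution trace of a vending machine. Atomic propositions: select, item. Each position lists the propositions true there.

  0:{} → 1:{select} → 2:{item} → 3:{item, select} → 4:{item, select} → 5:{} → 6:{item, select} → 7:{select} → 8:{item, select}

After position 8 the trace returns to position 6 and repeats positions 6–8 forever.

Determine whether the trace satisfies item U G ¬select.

No

Walking from position 0: at position 0, G ¬select has not yet held and item fails, so item U G ¬select is false.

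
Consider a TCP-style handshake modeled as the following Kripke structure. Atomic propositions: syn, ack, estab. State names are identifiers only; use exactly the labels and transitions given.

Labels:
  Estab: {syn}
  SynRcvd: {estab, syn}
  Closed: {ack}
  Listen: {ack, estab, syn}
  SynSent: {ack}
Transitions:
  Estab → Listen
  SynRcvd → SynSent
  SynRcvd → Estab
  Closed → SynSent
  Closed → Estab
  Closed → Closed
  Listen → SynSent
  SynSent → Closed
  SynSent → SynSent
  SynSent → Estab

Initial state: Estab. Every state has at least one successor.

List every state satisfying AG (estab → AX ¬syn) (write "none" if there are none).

States satisfying estab → AX ¬syn: {Estab, Closed, Listen, SynSent}.
States satisfying AG (estab → AX ¬syn): {Estab, Closed, Listen, SynSent}.

{Estab, Closed, Listen, SynSent}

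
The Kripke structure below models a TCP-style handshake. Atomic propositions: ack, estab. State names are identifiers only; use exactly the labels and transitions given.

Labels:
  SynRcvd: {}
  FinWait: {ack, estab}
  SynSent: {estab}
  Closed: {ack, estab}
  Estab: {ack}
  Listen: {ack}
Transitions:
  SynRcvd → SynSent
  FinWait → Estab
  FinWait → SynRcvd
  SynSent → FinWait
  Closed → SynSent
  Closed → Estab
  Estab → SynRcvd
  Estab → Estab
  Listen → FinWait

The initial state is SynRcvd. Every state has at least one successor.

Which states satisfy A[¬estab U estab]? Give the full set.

States satisfying ¬estab: {SynRcvd, Estab, Listen}.
States satisfying estab: {FinWait, SynSent, Closed}.
States satisfying A[¬estab U estab]: {SynRcvd, FinWait, SynSent, Closed, Listen}.

{SynRcvd, FinWait, SynSent, Closed, Listen}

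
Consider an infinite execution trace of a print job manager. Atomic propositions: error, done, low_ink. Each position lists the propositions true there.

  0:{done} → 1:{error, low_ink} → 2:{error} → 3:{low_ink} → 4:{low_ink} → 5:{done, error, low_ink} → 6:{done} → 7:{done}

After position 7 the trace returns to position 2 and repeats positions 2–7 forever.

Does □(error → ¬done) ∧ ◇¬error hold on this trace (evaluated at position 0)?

Violated

error → ¬done must hold at every position from 0 onward. It fails at position 5, so □(error → ¬done) is false.
Positions where error holds: 1, 2, 5.
Check ¬done at each: 1→ok, 2→ok, 5→fails.
¬error holds at position 0, which is reachable from 0, so ◇¬error holds.
At position 0: □(error → ¬done) is false; ◇¬error is true; so □(error → ¬done) ∧ ◇¬error is false.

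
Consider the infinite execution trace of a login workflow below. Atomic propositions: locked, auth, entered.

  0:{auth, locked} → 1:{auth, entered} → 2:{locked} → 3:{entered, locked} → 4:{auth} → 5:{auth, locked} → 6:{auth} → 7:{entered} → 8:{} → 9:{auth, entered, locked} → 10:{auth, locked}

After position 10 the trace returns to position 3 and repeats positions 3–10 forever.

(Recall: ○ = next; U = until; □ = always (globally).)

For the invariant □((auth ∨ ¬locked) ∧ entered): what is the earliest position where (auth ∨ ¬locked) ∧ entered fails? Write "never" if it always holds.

At position 0 the labels are {auth, locked}, so (auth ∨ ¬locked) ∧ entered is false there. This is the first violation.

0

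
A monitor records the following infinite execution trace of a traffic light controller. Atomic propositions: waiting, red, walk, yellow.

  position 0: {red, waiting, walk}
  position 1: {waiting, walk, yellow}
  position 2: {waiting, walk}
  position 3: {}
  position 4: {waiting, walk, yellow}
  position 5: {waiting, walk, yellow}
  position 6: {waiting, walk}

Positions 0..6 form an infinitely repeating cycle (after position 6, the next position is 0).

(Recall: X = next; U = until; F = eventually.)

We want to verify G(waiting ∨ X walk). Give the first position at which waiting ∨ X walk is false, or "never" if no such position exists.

waiting ∨ X walk holds at every position 0..6, and those are all the positions the trace ever visits, so the invariant G(waiting ∨ X walk) is never violated.

never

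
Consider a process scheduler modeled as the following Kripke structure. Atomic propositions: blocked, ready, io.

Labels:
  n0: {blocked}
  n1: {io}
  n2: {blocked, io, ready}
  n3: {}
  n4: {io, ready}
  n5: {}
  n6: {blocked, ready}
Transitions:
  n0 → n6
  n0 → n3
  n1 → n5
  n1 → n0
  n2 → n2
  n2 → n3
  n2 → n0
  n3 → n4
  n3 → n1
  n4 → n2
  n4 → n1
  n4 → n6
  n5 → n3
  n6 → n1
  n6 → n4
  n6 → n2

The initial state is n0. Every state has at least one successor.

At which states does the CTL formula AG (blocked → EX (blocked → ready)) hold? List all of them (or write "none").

{n0, n1, n2, n3, n4, n5, n6}

States satisfying blocked → EX (blocked → ready): {n0, n1, n2, n3, n4, n5, n6}.
States satisfying AG (blocked → EX (blocked → ready)): {n0, n1, n2, n3, n4, n5, n6}.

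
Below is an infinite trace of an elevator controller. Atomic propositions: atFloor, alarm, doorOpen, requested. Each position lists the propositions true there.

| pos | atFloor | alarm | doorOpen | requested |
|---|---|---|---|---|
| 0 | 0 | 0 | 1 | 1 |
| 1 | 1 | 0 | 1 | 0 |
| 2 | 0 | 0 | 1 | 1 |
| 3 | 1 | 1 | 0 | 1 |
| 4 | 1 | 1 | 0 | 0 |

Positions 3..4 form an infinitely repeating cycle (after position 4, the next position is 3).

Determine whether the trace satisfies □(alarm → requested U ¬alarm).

Violated

alarm → requested U ¬alarm must hold at every position from 0 onward. It fails at position 3, so □(alarm → requested U ¬alarm) is false.
Positions where alarm holds: 3, 4.
Check requested U ¬alarm at each: 3→fails, 4→fails.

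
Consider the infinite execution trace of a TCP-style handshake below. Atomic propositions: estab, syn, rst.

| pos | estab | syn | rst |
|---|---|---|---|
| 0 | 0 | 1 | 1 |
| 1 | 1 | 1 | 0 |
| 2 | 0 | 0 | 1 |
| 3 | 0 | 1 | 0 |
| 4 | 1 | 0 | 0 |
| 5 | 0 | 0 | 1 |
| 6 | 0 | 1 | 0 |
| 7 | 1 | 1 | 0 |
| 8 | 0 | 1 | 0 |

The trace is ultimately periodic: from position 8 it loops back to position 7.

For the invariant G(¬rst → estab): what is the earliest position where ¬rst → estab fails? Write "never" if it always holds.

Check ¬rst → estab at each position in order: 0 ✓, 1 ✓, 2 ✓.
At position 3 the labels are {syn}, so ¬rst → estab is false there. This is the first violation.

3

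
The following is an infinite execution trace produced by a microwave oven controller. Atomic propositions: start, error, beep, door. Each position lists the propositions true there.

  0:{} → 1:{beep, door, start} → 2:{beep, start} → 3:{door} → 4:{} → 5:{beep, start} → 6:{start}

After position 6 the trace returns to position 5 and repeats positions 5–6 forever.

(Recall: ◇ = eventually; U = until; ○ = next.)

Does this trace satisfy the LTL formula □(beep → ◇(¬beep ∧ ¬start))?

beep → ◇(¬beep ∧ ¬start) must hold at every position from 0 onward. It fails at position 5, so □(beep → ◇(¬beep ∧ ¬start)) is false.
Positions where beep holds: 1, 2, 5.
Check ◇(¬beep ∧ ¬start) at each: 1→ok, 2→ok, 5→fails.

Does not hold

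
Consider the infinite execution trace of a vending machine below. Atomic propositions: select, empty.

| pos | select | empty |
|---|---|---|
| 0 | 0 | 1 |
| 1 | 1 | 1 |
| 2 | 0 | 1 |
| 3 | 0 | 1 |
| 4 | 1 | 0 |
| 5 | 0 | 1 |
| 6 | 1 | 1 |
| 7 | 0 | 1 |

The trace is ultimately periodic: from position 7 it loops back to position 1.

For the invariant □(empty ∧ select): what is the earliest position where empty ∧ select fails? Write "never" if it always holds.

0

At position 0 the labels are {empty}, so empty ∧ select is false there. This is the first violation.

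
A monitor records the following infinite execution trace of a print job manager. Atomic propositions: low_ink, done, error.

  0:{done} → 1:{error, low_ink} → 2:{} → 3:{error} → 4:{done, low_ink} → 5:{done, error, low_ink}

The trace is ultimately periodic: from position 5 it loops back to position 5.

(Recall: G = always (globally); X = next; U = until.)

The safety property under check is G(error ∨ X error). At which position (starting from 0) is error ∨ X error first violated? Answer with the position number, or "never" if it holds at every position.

error ∨ X error holds at every position 0..5, and those are all the positions the trace ever visits, so the invariant G(error ∨ X error) is never violated.

never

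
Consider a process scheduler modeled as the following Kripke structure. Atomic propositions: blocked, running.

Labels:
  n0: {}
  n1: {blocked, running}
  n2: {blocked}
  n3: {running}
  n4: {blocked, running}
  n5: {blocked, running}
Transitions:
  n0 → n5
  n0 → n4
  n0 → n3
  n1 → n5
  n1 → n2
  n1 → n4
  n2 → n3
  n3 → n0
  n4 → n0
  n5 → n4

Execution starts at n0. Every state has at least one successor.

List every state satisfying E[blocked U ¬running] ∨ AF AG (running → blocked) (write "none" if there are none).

{n0, n1, n2, n4, n5}

States satisfying blocked: {n1, n2, n4, n5}.
States satisfying ¬running: {n0, n2}.
States satisfying E[blocked U ¬running]: {n0, n1, n2, n4, n5}.
States satisfying AG (running → blocked): ∅.
States satisfying AF AG (running → blocked): ∅.
States satisfying E[blocked U ¬running] ∨ AF AG (running → blocked): {n0, n1, n2, n4, n5}.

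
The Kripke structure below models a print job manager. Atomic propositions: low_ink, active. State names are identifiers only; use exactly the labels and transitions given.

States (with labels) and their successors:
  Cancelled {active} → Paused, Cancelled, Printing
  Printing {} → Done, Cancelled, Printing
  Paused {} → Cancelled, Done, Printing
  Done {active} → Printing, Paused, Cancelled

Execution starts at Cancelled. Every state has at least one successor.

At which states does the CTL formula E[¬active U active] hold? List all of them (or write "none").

States satisfying ¬active: {Printing, Paused}.
States satisfying active: {Cancelled, Done}.
States satisfying E[¬active U active]: {Cancelled, Printing, Paused, Done}.

{Cancelled, Printing, Paused, Done}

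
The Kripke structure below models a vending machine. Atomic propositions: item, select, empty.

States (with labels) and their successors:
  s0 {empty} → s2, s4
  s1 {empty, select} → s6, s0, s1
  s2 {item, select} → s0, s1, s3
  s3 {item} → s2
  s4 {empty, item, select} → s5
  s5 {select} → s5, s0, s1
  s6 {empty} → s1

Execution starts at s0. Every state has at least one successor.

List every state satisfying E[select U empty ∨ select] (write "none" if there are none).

States satisfying select: {s1, s2, s4, s5}.
States satisfying empty ∨ select: {s0, s1, s2, s4, s5, s6}.
States satisfying E[select U empty ∨ select]: {s0, s1, s2, s4, s5, s6}.

{s0, s1, s2, s4, s5, s6}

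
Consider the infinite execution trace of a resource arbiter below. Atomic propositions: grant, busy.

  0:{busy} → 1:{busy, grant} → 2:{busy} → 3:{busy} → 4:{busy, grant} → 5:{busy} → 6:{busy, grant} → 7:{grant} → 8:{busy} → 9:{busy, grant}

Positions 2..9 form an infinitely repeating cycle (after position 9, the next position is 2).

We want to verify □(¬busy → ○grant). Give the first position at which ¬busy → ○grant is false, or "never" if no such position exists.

Check ¬busy → ○grant at each position in order: 0 ✓, 1 ✓, 2 ✓, 3 ✓, 4 ✓, 5 ✓, 6 ✓.
At position 7 the labels are {grant} and the next position 8 has {busy}, so ¬busy → ○grant is false there. This is the first violation.

7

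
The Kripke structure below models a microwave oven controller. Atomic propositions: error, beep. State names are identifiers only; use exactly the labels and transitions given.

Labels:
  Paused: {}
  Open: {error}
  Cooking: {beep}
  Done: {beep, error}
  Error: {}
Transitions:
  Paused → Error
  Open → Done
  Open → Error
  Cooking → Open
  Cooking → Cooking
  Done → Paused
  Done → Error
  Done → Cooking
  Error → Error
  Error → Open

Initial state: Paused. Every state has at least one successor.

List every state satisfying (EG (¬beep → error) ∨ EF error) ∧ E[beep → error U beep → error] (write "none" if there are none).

States satisfying ¬beep → error: {Open, Cooking, Done}.
States satisfying EG (¬beep → error): {Open, Cooking, Done}.
States satisfying error: {Open, Done}.
States satisfying EF error: {Paused, Open, Cooking, Done, Error}.
States satisfying EG (¬beep → error) ∨ EF error: {Paused, Open, Cooking, Done, Error}.
States satisfying beep → error: {Paused, Open, Done, Error}.
States satisfying E[beep → error U beep → error]: {Paused, Open, Done, Error}.
States satisfying (EG (¬beep → error) ∨ EF error) ∧ E[beep → error U beep → error]: {Paused, Open, Done, Error}.

{Paused, Open, Done, Error}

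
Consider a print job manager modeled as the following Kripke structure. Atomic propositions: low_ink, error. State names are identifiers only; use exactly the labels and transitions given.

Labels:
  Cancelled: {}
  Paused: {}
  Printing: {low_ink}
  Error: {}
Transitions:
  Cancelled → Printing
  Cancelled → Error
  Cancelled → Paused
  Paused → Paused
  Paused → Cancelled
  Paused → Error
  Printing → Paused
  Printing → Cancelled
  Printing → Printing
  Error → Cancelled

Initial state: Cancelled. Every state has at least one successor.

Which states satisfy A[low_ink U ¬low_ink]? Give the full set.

{Cancelled, Paused, Error}

States satisfying low_ink: {Printing}.
States satisfying ¬low_ink: {Cancelled, Paused, Error}.
States satisfying A[low_ink U ¬low_ink]: {Cancelled, Paused, Error}.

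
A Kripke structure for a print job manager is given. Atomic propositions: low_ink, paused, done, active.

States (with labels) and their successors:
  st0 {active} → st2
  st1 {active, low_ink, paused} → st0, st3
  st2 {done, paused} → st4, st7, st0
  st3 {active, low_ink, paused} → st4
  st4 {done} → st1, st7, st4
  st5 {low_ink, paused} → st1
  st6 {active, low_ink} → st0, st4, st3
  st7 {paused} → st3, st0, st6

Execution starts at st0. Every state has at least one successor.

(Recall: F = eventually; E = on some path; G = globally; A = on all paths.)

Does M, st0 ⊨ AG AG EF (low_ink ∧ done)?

States satisfying AG EF (low_ink ∧ done): ∅.
States satisfying AG AG EF (low_ink ∧ done): ∅.
st0 is reachable from st0 and violates AG EF (low_ink ∧ done), so AG fails at st0.
st0 ∉ Sat(AG AG EF (low_ink ∧ done)).

Does not hold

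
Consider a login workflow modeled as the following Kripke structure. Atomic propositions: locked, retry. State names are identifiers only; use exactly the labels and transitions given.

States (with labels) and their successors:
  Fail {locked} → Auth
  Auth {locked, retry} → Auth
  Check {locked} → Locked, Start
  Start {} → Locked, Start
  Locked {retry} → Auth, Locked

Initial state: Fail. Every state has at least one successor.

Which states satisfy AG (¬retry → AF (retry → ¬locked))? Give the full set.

States satisfying ¬retry → AF (retry → ¬locked): {Fail, Auth, Check, Start, Locked}.
States satisfying AG (¬retry → AF (retry → ¬locked)): {Fail, Auth, Check, Start, Locked}.

{Fail, Auth, Check, Start, Locked}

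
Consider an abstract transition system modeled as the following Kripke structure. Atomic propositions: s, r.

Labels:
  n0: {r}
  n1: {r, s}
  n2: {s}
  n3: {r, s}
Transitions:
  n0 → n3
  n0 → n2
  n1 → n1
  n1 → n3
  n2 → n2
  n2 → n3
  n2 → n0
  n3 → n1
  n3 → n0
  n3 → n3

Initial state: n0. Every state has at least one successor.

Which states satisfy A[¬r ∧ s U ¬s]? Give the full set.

States satisfying ¬r ∧ s: {n2}.
States satisfying ¬s: {n0}.
States satisfying A[¬r ∧ s U ¬s]: {n0}.

{n0}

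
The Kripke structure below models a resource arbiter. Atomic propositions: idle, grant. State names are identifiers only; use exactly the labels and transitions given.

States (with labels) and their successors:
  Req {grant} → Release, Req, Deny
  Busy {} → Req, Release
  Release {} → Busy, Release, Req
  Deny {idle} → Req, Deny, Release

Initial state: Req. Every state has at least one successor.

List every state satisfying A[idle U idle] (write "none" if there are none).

{Deny}

States satisfying idle: {Deny}.
States satisfying A[idle U idle]: {Deny}.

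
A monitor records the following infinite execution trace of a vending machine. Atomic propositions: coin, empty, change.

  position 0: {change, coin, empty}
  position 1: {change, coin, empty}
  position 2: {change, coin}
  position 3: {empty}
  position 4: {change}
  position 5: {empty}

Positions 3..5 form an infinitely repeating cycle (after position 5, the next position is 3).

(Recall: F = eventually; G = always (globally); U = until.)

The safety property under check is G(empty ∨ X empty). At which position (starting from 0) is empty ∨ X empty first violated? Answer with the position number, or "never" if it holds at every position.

empty ∨ X empty holds at every position 0..5, and those are all the positions the trace ever visits, so the invariant G(empty ∨ X empty) is never violated.

never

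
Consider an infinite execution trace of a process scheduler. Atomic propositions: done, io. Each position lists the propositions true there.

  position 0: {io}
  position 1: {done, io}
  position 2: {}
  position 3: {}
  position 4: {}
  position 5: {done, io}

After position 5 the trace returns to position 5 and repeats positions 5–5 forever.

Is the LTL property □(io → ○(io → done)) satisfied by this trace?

Holds

io → ○(io → done) holds at every position 0..5, and those are all positions ever visited, so □(io → ○(io → done)) holds.
Positions where io holds: 0, 1, 5.
Check ○(io → done) at each: 0→ok, 1→ok, 5→ok.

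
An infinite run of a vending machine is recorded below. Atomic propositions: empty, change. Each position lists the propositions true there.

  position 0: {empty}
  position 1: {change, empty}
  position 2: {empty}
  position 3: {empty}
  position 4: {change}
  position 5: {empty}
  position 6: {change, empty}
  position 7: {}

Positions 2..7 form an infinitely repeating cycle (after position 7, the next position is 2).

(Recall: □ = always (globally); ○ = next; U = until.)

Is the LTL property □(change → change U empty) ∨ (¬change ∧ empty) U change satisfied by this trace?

Holds

change → change U empty holds at every position 0..7, and those are all positions ever visited, so □(change → change U empty) holds.
Positions where change holds: 1, 4, 6.
Check change U empty at each: 1→ok, 4→ok, 6→ok.
Walking from position 0: change first holds at position 1, and ¬change ∧ empty holds at every earlier position along the way, so (¬change ∧ empty) U change holds.
At position 0: □(change → change U empty) is true; (¬change ∧ empty) U change is true; so □(change → change U empty) ∨ (¬change ∧ empty) U change is true.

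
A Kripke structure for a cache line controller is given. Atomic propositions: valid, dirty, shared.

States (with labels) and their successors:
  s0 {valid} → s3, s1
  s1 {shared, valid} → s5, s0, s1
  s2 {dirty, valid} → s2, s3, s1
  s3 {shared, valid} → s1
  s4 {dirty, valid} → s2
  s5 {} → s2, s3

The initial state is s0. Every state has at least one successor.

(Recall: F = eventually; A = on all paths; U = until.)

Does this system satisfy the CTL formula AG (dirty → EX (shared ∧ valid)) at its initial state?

States satisfying dirty → EX (shared ∧ valid): {s0, s1, s2, s3, s5}.
States satisfying AG (dirty → EX (shared ∧ valid)): {s0, s1, s2, s3, s5}.
Every state reachable from s0 satisfies dirty → EX (shared ∧ valid).
s0 ∈ Sat(AG (dirty → EX (shared ∧ valid))).

Yes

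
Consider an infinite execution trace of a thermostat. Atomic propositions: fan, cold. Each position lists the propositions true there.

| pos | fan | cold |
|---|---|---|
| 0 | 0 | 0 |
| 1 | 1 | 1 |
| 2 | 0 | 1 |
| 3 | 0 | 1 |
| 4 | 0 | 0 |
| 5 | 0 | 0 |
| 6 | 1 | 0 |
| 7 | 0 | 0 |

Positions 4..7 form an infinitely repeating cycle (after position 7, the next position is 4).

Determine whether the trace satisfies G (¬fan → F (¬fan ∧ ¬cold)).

Holds

¬fan → F (¬fan ∧ ¬cold) holds at every position 0..7, and those are all positions ever visited, so G (¬fan → F (¬fan ∧ ¬cold)) holds.
Positions where ¬fan holds: 0, 2, 3, 4, 5, 7.
Check F (¬fan ∧ ¬cold) at each: 0→ok, 2→ok, 3→ok, 4→ok, 5→ok, 7→ok.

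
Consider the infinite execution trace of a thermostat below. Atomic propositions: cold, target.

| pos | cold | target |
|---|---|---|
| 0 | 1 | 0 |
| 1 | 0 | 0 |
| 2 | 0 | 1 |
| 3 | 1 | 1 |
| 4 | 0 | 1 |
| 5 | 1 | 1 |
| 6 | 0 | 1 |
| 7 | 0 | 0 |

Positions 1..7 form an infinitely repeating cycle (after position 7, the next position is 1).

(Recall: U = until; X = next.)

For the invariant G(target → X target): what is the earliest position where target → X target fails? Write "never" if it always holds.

6

Check target → X target at each position in order: 0 ✓, 1 ✓, 2 ✓, 3 ✓, 4 ✓, 5 ✓.
At position 6 the labels are {target} and the next position 7 has {}, so target → X target is false there. This is the first violation.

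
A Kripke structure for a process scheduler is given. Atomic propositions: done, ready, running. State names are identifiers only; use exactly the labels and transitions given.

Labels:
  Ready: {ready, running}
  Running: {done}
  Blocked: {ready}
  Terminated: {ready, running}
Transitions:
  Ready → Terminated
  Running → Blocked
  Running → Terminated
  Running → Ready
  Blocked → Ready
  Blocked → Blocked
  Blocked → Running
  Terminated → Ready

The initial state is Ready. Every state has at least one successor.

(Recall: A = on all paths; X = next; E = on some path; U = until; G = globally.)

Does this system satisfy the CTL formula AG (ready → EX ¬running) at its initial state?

No

States satisfying ready → EX ¬running: {Running, Blocked}.
States satisfying AG (ready → EX ¬running): ∅.
Ready is reachable from Ready and violates ready → EX ¬running, so AG fails at Ready.
Ready ∉ Sat(AG (ready → EX ¬running)).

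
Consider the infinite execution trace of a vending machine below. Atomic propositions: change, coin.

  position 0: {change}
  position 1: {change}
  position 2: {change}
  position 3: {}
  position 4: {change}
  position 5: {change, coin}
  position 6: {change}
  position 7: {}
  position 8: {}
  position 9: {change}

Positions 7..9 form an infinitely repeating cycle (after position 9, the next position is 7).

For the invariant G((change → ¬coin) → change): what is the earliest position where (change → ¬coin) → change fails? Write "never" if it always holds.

Check (change → ¬coin) → change at each position in order: 0 ✓, 1 ✓, 2 ✓.
At position 3 the labels are {}, so (change → ¬coin) → change is false there. This is the first violation.

3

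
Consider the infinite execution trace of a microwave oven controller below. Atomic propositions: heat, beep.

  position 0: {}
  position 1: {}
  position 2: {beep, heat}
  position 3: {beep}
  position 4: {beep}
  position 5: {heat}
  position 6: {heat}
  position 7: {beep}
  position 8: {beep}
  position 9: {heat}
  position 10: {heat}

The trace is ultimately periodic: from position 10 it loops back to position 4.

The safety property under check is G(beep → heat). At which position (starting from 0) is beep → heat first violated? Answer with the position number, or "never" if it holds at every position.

Check beep → heat at each position in order: 0 ✓, 1 ✓, 2 ✓.
At position 3 the labels are {beep}, so beep → heat is false there. This is the first violation.

3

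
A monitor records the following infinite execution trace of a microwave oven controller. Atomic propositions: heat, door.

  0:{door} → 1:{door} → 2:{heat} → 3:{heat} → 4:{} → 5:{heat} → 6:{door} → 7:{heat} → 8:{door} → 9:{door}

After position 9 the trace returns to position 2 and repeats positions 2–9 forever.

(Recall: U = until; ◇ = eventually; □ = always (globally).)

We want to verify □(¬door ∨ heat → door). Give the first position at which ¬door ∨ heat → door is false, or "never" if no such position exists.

2

Check ¬door ∨ heat → door at each position in order: 0 ✓, 1 ✓.
At position 2 the labels are {heat}, so ¬door ∨ heat → door is false there. This is the first violation.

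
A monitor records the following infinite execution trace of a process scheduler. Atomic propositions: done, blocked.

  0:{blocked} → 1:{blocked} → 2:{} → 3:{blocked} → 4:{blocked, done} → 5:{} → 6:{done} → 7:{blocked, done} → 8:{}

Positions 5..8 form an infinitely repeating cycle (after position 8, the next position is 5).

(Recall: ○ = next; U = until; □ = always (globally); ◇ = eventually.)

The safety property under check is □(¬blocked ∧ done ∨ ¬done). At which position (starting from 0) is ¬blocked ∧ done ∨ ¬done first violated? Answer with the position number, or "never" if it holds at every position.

4

Check ¬blocked ∧ done ∨ ¬done at each position in order: 0 ✓, 1 ✓, 2 ✓, 3 ✓.
At position 4 the labels are {blocked, done}, so ¬blocked ∧ done ∨ ¬done is false there. This is the first violation.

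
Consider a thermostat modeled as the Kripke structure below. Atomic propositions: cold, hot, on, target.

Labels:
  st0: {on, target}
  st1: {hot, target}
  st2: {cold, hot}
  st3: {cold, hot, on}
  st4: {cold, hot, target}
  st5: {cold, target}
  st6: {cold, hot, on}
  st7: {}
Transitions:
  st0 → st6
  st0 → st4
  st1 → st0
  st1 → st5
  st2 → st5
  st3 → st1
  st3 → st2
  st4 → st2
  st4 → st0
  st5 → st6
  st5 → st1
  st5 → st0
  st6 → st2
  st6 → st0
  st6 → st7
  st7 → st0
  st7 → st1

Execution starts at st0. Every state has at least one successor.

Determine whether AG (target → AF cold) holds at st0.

Yes

States satisfying target → AF cold: {st0, st1, st2, st3, st4, st5, st6, st7}.
States satisfying AG (target → AF cold): {st0, st1, st2, st3, st4, st5, st6, st7}.
Every state reachable from st0 satisfies target → AF cold.
st0 ∈ Sat(AG (target → AF cold)).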